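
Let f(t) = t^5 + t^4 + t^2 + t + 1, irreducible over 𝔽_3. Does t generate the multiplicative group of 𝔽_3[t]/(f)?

Yes

|GF(3^5)^×| = 3^5 − 1 = 242. Prime factorization: 242 = 2·11^2.
f is primitive ⇔ t has order 242 in GF(3)[t]/(f), i.e. t^(242/q) ≠ 1 for each prime q | 242.
t^(121) mod f = 2.
t^(22) mod f = t^4 + t^3 + 2t^2 + 2t + 1.
None equal 1, so t has full order 242; f is primitive.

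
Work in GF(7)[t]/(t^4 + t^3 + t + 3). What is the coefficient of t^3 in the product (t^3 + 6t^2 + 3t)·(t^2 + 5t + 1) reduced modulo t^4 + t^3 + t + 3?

3

Multiply in GF(7)[t]: (t^3 + 6t^2 + 3t)·(t^2 + 5t + 1) = t^5 + 4t^4 + 6t^3 + 3t.
Reduce using t^4 ≡ 6t^3 + 6t + 4 (mod t^4 + t^3 + t + 3).
Reduced: 3t^3 + 6t^2 + 4t + 5.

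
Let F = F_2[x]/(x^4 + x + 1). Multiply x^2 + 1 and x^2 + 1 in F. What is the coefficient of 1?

0

Multiply in F_2[x]: (x^2 + 1)·(x^2 + 1) = x^4 + 1.
Reduce using x^4 ≡ x + 1 (mod x^4 + x + 1).
Reduced: x.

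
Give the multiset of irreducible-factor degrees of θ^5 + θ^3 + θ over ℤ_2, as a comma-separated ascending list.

Write f(θ) = θ^5 + θ^3 + θ.
Roots in ℤ_2: f(0) = 0 → root; f(1) = 1.
Linear factors from roots: (θ).
Complete factorization: f(θ) = (θ)·(θ^2 + θ + 1)^2.
Factor degrees with multiplicity: 1 + 2 + 2 = 5.

1, 2, 2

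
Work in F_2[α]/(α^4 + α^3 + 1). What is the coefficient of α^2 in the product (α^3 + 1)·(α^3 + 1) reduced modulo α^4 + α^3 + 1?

Multiply in F_2[α]: (α^3 + 1)·(α^3 + 1) = α^6 + 1.
Reduce using α^4 ≡ α^3 + 1 (mod α^4 + α^3 + 1).
Reduced: α^3 + α^2 + α.

1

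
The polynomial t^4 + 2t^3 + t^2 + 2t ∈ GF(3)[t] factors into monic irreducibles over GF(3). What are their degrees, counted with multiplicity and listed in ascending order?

1, 1, 2

Write f(t) = t^4 + 2t^3 + t^2 + 2t.
Roots in GF(3): f(0) = 0 → root; f(1) = 0 → root; f(2) = 1.
Linear factors from roots: (t), (t + 2).
Complete factorization: f(t) = (t)·(t + 2)·(t^2 + 1).
Factor degrees with multiplicity: 1 + 1 + 2 = 4.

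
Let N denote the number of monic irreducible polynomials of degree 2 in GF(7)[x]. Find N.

21

x^(7^2) − x is the product of all monic irreducibles of degree dividing 2; Möbius inversion gives N = (1/2) Σ μ(2/d)·7^d.
Divisors of 2: 1, 2; μ(2/d) for each: -1, 1.
Σ = − 7^1 + 7^2 = 42.
N = 42/2 = 21.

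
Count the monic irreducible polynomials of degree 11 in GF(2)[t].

186

Gauss's count: N_{2}(11) = (1/11) Σ_{d|11} μ(11/d)·2^d.
Divisors of 11: 1, 11; μ(11/d) for each: -1, 1.
Σ = − 2^1 + 2^11 = 2046.
N = 2046/11 = 186.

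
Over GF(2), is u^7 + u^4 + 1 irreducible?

Yes

Write h(u) = u^7 + u^4 + 1.
Check for roots in GF(2): h(0) = 1; h(1) = 1.
No roots, so no linear factors.
Monic irreducibles of degree 2 over GF(2): u^2 + u + 1.
None of them divide h (all give nonzero remainder).
Monic irreducibles of degree 3 over GF(2): u^3 + u + 1, u^3 + u^2 + 1.
None of them divide h (all give nonzero remainder).
No irreducible factor of degree ≤ 3 exists, so h is irreducible over GF(2).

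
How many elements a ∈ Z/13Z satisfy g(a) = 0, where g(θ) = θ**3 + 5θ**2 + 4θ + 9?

3

Evaluate at each of the 13 elements of Z/13Z:
g(0) = 9; g(1) = 6; g(2) = 6; g(3) = 2; g(4) = 0 → root; g(5) = 6; g(6) = 0 → root; g(7) = 1; g(8) = 2; g(9) = 9; g(10) = 2; g(11) = 0 → root; g(12) = 9.
Roots: {4, 6, 11}.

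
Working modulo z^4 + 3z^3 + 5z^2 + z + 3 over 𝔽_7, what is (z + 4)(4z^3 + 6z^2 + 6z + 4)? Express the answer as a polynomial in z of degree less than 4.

3z^3 + 3z^2 + 3z + 4

Multiply in 𝔽_7[z]: (z + 4)·(4z^3 + 6z^2 + 6z + 4) = 4z^4 + z^3 + 2z^2 + 2.
Reduce using z^4 ≡ 4z^3 + 2z^2 + 6z + 4 (mod z^4 + 3z^3 + 5z^2 + z + 3).
Reduced: 3z^3 + 3z^2 + 3z + 4.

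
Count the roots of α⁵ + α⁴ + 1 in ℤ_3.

Write f(α) = α⁵ + α⁴ + 1.
Evaluate at each of the 3 elements of ℤ_3:
f(0) = 1; f(1) = 0 → root; f(2) = 1.
Roots: {1}.

1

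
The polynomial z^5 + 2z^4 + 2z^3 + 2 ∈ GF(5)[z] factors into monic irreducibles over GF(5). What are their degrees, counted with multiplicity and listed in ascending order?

2, 3

Write f(z) = z^5 + 2z^4 + 2z^3 + 2.
Roots in GF(5): f(0) = 2; f(1) = 2; f(2) = 2; f(3) = 1; f(4) = 1.
Complete factorization: f(z) = (z^2 + 2)·(z^3 + 2z^2 + 1).
Factor degrees with multiplicity: 2 + 3 = 5.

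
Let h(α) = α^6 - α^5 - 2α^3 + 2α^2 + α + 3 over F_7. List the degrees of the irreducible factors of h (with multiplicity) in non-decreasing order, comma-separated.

Complete factorization: h(α) = (α^6 - α^5 - 2α^3 + 2α^2 + α + 3).
Factor degrees with multiplicity: 6 = 6.

6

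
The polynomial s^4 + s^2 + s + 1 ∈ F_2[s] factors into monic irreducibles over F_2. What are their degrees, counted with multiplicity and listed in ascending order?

1, 3

Write g(s) = s^4 + s^2 + s + 1.
Roots in F_2: g(0) = 1; g(1) = 0 → root.
Linear factors from roots: (s + 1).
Complete factorization: g(s) = (s + 1)·(s^3 + s^2 + 1).
Factor degrees with multiplicity: 1 + 3 = 4.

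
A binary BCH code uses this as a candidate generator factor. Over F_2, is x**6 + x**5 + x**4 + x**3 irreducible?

No

Write f(x) = x**6 + x**5 + x**4 + x**3.
Check for roots in F_2: f(0) = 0 → root; f(1) = 0 → root.
f(0) = 0, so (x) divides f(x); f is reducible.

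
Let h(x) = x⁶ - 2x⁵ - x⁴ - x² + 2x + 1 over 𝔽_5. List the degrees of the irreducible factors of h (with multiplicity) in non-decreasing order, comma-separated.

1, 1, 1, 1, 2

Roots in 𝔽_5: h(0) = 1; h(1) = 0 → root; h(2) = 0 → root; h(3) = 0 → root; h(4) = 0 → root.
Linear factors from roots: (x - 1), (x - 2), (x + 2), (x + 1).
Complete factorization: h(x) = (x + 1)·(x + 2)·(x - 2)·(x - 1)·(x² - 2x - 1).
Factor degrees with multiplicity: 1 + 1 + 1 + 1 + 2 = 6.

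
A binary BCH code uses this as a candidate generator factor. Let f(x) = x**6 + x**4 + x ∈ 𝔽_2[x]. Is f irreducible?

No

Check for roots in 𝔽_2: f(0) = 0 → root; f(1) = 1.
f(0) = 0, so (x) divides f(x); f is reducible.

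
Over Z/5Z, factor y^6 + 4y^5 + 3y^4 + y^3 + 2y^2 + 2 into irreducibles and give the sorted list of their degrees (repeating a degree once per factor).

6

Write h(y) = y^6 + 4y^5 + 3y^4 + y^3 + 2y^2 + 2.
Roots in Z/5Z: h(0) = 2; h(1) = 3; h(2) = 3; h(3) = 1; h(4) = 3.
Complete factorization: h(y) = (y^6 + 4y^5 + 3y^4 + y^3 + 2y^2 + 2).
Factor degrees with multiplicity: 6 = 6.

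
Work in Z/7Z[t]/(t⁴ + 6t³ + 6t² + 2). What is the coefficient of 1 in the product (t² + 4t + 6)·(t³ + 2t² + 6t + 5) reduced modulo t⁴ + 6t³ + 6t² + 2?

2

Multiply in Z/7Z[t]: (t² + 4t + 6)·(t³ + 2t² + 6t + 5) = t⁵ + 6t⁴ + 6t³ + 6t² + 2.
Reduce using t⁴ ≡ t³ + t² + 5 (mod t⁴ + 6t³ + 6t² + 2).
Reduced: 6t² + 5t + 2.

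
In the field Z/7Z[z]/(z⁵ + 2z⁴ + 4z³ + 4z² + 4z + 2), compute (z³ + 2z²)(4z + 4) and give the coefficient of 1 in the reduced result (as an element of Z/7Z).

0

Multiply in Z/7Z[z]: (z³ + 2z²)·(4z + 4) = 4z⁴ + 5z³ + z².
Reduced: 4z⁴ + 5z³ + z².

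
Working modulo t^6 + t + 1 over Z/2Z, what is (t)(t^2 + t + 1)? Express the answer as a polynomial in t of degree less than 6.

t^3 + t^2 + t

Multiply in Z/2Z[t]: (t)·(t^2 + t + 1) = t^3 + t^2 + t.
Reduced: t^3 + t^2 + t.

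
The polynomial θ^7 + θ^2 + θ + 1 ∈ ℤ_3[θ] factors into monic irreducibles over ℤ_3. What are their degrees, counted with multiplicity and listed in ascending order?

1, 1, 2, 3

Write h(θ) = θ^7 + θ^2 + θ + 1.
Roots in ℤ_3: h(0) = 1; h(1) = 1; h(2) = 0 → root.
Linear factors from roots: (θ + 1).
Complete factorization: h(θ) = (θ + 1)^2·(θ^2 + 1)·(θ^3 + θ^2 + 2θ + 1).
Factor degrees with multiplicity: 1 + 1 + 2 + 3 = 7.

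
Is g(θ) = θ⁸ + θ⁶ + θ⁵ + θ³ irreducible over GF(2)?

Check for roots in GF(2): g(0) = 0 → root; g(1) = 0 → root.
g(0) = 0, so (θ) divides g(θ); g is reducible.

No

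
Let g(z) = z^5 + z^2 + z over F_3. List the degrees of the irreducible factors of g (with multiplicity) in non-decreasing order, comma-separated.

Roots in F_3: g(0) = 0 → root; g(1) = 0 → root; g(2) = 2.
Linear factors from roots: (z), (z - 1).
Complete factorization: g(z) = (z)·(z - 1)·(z^3 + z^2 + z - 1).
Factor degrees with multiplicity: 1 + 1 + 3 = 5.

1, 1, 3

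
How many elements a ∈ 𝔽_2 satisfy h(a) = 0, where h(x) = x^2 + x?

2

Evaluate at each of the 2 elements of 𝔽_2:
h(0) = 0 → root; h(1) = 0 → root.
Roots: {0, 1}.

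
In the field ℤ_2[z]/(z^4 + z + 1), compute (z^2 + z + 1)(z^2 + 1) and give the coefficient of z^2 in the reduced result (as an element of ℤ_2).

Multiply in ℤ_2[z]: (z^2 + z + 1)·(z^2 + 1) = z^4 + z^3 + z + 1.
Reduce using z^4 ≡ z + 1 (mod z^4 + z + 1).
Reduced: z^3.

0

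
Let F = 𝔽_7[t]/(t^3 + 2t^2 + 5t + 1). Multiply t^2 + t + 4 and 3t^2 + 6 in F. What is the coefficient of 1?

Multiply in 𝔽_7[t]: (t^2 + t + 4)·(3t^2 + 6) = 3t^4 + 3t^3 + 4t^2 + 6t + 3.
Reduce using t^3 ≡ 5t^2 + 2t + 6 (mod t^3 + 2t^2 + 5t + 1).
Reduced: 2t^2 + 4t + 6.

6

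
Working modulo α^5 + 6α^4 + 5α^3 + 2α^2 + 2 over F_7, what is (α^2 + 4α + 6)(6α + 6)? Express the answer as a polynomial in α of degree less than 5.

6α^3 + 2α^2 + 4α + 1

Multiply in F_7[α]: (α^2 + 4α + 6)·(6α + 6) = 6α^3 + 2α^2 + 4α + 1.
Reduced: 6α^3 + 2α^2 + 4α + 1.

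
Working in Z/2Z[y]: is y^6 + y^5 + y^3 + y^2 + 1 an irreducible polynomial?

Write g(y) = y^6 + y^5 + y^3 + y^2 + 1.
Check for roots in Z/2Z: g(0) = 1; g(1) = 1.
No roots, so no linear factors.
Monic irreducibles of degree 2 over GF(2): y^2 + y + 1.
None of them divide g (all give nonzero remainder).
Monic irreducibles of degree 3 over GF(2): y^3 + y + 1, y^3 + y^2 + 1.
None of them divide g (all give nonzero remainder).
No irreducible factor of degree ≤ 3 exists, so g is irreducible over GF(2).

Yes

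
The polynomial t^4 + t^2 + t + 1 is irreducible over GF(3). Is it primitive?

Write f(t) = t^4 + t^2 + t + 1.
|GF(3^4)^×| = 3^4 − 1 = 80. Prime factorization: 80 = 2^4·5.
f is primitive ⇔ t has order 80 in GF(3)[t]/(f), i.e. t^(80/q) ≠ 1 for each prime q | 80.
t^(40) mod f = 1
t^(16) mod f = t^3 + 2.
Since t^(40) = 1, the order of t divides 40 < 80; not primitive.

No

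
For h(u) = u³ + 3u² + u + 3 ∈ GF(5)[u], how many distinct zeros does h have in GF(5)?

2

Evaluate at each of the 5 elements of GF(5):
h(0) = 3; h(1) = 3; h(2) = 0 → root; h(3) = 0 → root; h(4) = 4.
Roots: {2, 3}.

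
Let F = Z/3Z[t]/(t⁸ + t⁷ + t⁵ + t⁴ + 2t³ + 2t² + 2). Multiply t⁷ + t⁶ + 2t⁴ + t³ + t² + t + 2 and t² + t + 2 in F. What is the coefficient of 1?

Multiply in Z/3Z[t]: (t⁷ + t⁶ + 2t⁴ + t³ + t² + t + 2)·(t² + t + 2) = t⁹ + 2t⁸ + t⁶ + t³ + 2t² + t + 1.
Reduce using t⁸ ≡ 2t⁷ + 2t⁵ + 2t⁴ + t³ + t² + 1 (mod t⁸ + t⁷ + t⁵ + t⁴ + 2t³ + 2t² + 2).
Reduced: 2t⁷ + t⁵ + 2t + 2.

2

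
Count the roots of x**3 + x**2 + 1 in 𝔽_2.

Write P(x) = x**3 + x**2 + 1.
Evaluate at each of the 2 elements of 𝔽_2:
P(0) = 1; P(1) = 1.
No element is a root.

0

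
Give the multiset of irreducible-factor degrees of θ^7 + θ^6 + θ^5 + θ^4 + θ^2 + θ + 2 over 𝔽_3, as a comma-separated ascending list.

7

Write f(θ) = θ^7 + θ^6 + θ^5 + θ^4 + θ^2 + θ + 2.
Roots in 𝔽_3: f(0) = 2; f(1) = 2; f(2) = 2.
Complete factorization: f(θ) = (θ^7 + θ^6 + θ^5 + θ^4 + θ^2 + θ + 2).
Factor degrees with multiplicity: 7 = 7.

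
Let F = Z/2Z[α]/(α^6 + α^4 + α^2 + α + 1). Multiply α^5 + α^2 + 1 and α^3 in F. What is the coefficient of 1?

1

Multiply in Z/2Z[α]: (α^5 + α^2 + 1)·(α^3) = α^8 + α^5 + α^3.
Reduce using α^6 ≡ α^4 + α^2 + α + 1 (mod α^6 + α^4 + α^2 + α + 1).
Reduced: α^5 + α + 1.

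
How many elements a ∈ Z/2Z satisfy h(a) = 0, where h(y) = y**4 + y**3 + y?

1

Evaluate at each of the 2 elements of Z/2Z:
h(0) = 0 → root; h(1) = 1.
Roots: {0}.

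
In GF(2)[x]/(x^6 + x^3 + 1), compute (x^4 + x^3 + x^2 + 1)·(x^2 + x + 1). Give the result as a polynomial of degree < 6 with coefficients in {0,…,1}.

Multiply in GF(2)[x]: (x^4 + x^3 + x^2 + 1)·(x^2 + x + 1) = x^6 + x^4 + x + 1.
Reduce using x^6 ≡ x^3 + 1 (mod x^6 + x^3 + 1).
Reduced: x^4 + x^3 + x.

x^4 + x^3 + x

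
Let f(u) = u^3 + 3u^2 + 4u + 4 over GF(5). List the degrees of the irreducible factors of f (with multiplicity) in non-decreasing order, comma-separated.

Roots in GF(5): f(0) = 4; f(1) = 2; f(2) = 2; f(3) = 0 → root; f(4) = 2.
Linear factors from roots: (u + 2).
Complete factorization: f(u) = (u + 2)·(u^2 + u + 2).
Factor degrees with multiplicity: 1 + 2 = 3.

1, 2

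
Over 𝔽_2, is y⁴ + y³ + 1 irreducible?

Write f(y) = y⁴ + y³ + 1.
Check for roots in 𝔽_2: f(0) = 1; f(1) = 1.
No roots, so no linear factors.
Monic irreducibles of degree 2 over GF(2): y² + y + 1.
None of them divide f (all give nonzero remainder).
No irreducible factor of degree ≤ 2 exists, so f is irreducible over GF(2).

Yes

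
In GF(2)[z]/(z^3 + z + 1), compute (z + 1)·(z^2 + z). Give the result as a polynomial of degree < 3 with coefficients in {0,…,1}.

1

Multiply in GF(2)[z]: (z + 1)·(z^2 + z) = z^3 + z.
Reduce using z^3 ≡ z + 1 (mod z^3 + z + 1).
Reduced: 1.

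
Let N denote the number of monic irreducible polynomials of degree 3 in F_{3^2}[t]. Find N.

240

The number of monic irreducibles of degree 3 over GF(9) is (1/3)·Σ_{d∣3} μ(3/d) 9^d.
Divisors of 3: 1, 3; μ(3/d) for each: -1, 1.
Σ = − 9^1 + 9^3 = 720.
N = 720/3 = 240.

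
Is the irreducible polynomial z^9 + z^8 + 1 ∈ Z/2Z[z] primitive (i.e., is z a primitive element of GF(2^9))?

Write f(z) = z^9 + z^8 + 1.
|GF(2^9)^×| = 2^9 − 1 = 511. Prime factorization: 511 = 7·73.
f is primitive ⇔ z has order 511 in GF(2)[z]/(f), i.e. z^(511/q) ≠ 1 for each prime q | 511.
z^(73) mod f = 1
z^(7) mod f = z^7.
Since z^(73) = 1, the order of z divides 73 < 511; not primitive.

No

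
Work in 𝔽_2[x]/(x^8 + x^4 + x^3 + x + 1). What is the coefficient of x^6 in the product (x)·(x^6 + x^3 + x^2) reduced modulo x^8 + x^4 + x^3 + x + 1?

Multiply in 𝔽_2[x]: (x)·(x^6 + x^3 + x^2) = x^7 + x^4 + x^3.
Reduced: x^7 + x^4 + x^3.

0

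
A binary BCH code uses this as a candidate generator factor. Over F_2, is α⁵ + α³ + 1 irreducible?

Yes

Write m(α) = α⁵ + α³ + 1.
Check for roots in F_2: m(0) = 1; m(1) = 1.
No roots, so no linear factors.
Monic irreducibles of degree 2 over GF(2): α² + α + 1.
None of them divide m (all give nonzero remainder).
No irreducible factor of degree ≤ 2 exists, so m is irreducible over GF(2).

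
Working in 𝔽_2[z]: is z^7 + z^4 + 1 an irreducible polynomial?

Write g(z) = z^7 + z^4 + 1.
Check for roots in 𝔽_2: g(0) = 1; g(1) = 1.
No roots, so no linear factors.
Monic irreducibles of degree 2 over GF(2): z^2 + z + 1.
None of them divide g (all give nonzero remainder).
Monic irreducibles of degree 3 over GF(2): z^3 + z + 1, z^3 + z^2 + 1.
None of them divide g (all give nonzero remainder).
No irreducible factor of degree ≤ 3 exists, so g is irreducible over GF(2).

Yes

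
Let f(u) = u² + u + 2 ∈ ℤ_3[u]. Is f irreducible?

Yes

Check for roots in ℤ_3: f(0) = 2; f(1) = 1; f(2) = 2.
No roots. A degree-2 polynomial over a field with no linear factor is irreducible.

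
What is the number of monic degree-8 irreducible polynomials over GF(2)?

Gauss's count: N_{2}(8) = (1/8) Σ_{d|8} μ(8/d)·2^d.
Divisors of 8: 1, 2, 4, 8; μ(8/d) for each: 0, 0, -1, 1.
Σ = − 2^4 + 2^8 = 240.
N = 240/8 = 30.

30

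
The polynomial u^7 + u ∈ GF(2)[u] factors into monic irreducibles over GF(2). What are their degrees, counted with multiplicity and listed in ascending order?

Write h(u) = u^7 + u.
Roots in GF(2): h(0) = 0 → root; h(1) = 0 → root.
Linear factors from roots: (u), (u + 1).
Complete factorization: h(u) = (u)·(u + 1)^2·(u^2 + u + 1)^2.
Factor degrees with multiplicity: 1 + 1 + 1 + 2 + 2 = 7.

1, 1, 1, 2, 2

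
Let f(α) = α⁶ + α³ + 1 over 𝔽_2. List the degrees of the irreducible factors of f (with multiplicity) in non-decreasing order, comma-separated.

6

Roots in 𝔽_2: f(0) = 1; f(1) = 1.
Complete factorization: f(α) = (α⁶ + α³ + 1).
Factor degrees with multiplicity: 6 = 6.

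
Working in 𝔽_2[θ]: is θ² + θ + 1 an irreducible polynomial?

Yes

Write h(θ) = θ² + θ + 1.
Check for roots in 𝔽_2: h(0) = 1; h(1) = 1.
No roots. A degree-2 polynomial over a field with no linear factor is irreducible.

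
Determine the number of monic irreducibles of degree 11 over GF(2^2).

By the necklace-counting formula, N_4(11) = (1/11) Σ_{d|11} μ(11/d)·4^d.
Divisors of 11: 1, 11; μ(11/d) for each: -1, 1.
Σ = − 4^1 + 4^11 = 4194300.
N = 4194300/11 = 381300.

381300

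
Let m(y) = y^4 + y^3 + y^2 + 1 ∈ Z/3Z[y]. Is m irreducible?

Check for roots in Z/3Z: m(0) = 1; m(1) = 1; m(2) = 2.
No roots, so no linear factors.
Monic irreducibles of degree 2 over GF(3): y^2 + 1, y^2 + y + 2, y^2 + 2y + 2.
None of them divide m (all give nonzero remainder).
No irreducible factor of degree ≤ 2 exists, so m is irreducible over GF(3).

Yes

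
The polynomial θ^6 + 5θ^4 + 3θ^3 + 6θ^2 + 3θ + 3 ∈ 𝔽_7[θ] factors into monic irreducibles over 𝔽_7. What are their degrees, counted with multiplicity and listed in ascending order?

1, 1, 2, 2

Write g(θ) = θ^6 + 5θ^4 + 3θ^3 + 6θ^2 + 3θ + 3.
Linear factors from roots: (θ + 6), (θ + 4).
Complete factorization: g(θ) = (θ + 4)·(θ + 6)·(θ^2 + θ + 3)·(θ^2 + 3θ + 5).
Factor degrees with multiplicity: 1 + 1 + 2 + 2 = 6.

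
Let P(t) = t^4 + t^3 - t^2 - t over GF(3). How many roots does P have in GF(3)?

Evaluate at each of the 3 elements of GF(3):
P(0) = 0 → root; P(1) = 0 → root; P(2) = 0 → root.
Roots: {0, 1, 2}.

3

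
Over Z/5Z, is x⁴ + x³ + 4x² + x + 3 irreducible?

No

Write f(x) = x⁴ + x³ + 4x² + x + 3.
Check for roots in Z/5Z: f(0) = 3; f(1) = 0 → root; f(2) = 0 → root; f(3) = 0 → root; f(4) = 1.
f(1) = 0, so (x − 1) divides f(x); f is reducible.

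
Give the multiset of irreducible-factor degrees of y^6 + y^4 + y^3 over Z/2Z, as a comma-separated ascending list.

1, 1, 1, 3

Write g(y) = y^6 + y^4 + y^3.
Roots in Z/2Z: g(0) = 0 → root; g(1) = 1.
Linear factors from roots: (y).
Complete factorization: g(y) = (y)^3·(y^3 + y + 1).
Factor degrees with multiplicity: 1 + 1 + 1 + 3 = 6.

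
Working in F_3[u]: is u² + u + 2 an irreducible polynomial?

Write g(u) = u² + u + 2.
Check for roots in F_3: g(0) = 2; g(1) = 1; g(2) = 2.
No roots. A degree-2 polynomial over a field with no linear factor is irreducible.

Yes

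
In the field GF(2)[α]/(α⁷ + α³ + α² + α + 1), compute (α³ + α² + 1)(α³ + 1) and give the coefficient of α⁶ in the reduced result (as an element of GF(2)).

1

Multiply in GF(2)[α]: (α³ + α² + 1)·(α³ + 1) = α⁶ + α⁵ + α² + 1.
Reduced: α⁶ + α⁵ + α² + 1.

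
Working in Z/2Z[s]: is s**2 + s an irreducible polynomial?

No

Write g(s) = s**2 + s.
Check for roots in Z/2Z: g(0) = 0 → root; g(1) = 0 → root.
g(0) = 0, so (s) divides g(s); g is reducible.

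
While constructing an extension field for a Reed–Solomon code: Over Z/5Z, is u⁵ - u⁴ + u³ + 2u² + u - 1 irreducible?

Yes

Write f(u) = u⁵ - u⁴ + u³ + 2u² + u - 1.
Check for roots in Z/5Z: f(0) = 4; f(1) = 3; f(2) = 3; f(3) = 4; f(4) = 2.
No roots, so no linear factors.
Degree-2 irreducible divisors: test the 10 monic irreducibles of degree 2 over GF(5).
None of them divide f (all give nonzero remainder).
No irreducible factor of degree ≤ 2 exists, so f is irreducible over GF(5).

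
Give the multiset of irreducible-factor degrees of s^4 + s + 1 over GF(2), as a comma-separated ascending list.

Write h(s) = s^4 + s + 1.
Roots in GF(2): h(0) = 1; h(1) = 1.
Complete factorization: h(s) = (s^4 + s + 1).
Factor degrees with multiplicity: 4 = 4.

4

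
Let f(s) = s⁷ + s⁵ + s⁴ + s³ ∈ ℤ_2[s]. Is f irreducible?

No

Check for roots in ℤ_2: f(0) = 0 → root; f(1) = 0 → root.
f(0) = 0, so (s) divides f(s); f is reducible.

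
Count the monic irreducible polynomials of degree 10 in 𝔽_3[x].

The number of monic irreducibles of degree 10 over GF(3) is (1/10)·Σ_{d∣10} μ(10/d) 3^d.
Divisors of 10: 1, 2, 5, 10; μ(10/d) for each: 1, -1, -1, 1.
Σ = 3^1 − 3^2 − 3^5 + 3^10 = 58800.
N = 58800/10 = 5880.

5880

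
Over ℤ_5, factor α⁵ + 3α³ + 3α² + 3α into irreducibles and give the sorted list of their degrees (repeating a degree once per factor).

Write f(α) = α⁵ + 3α³ + 3α² + 3α.
Roots in ℤ_5: f(0) = 0 → root; f(1) = 0 → root; f(2) = 4; f(3) = 0 → root; f(4) = 1.
Linear factors from roots: (α), (α + 4), (α + 2).
Complete factorization: f(α) = (α)·(α + 2)·(α + 4)·(α² + 4α + 1).
Factor degrees with multiplicity: 1 + 1 + 1 + 2 = 5.

1, 1, 1, 2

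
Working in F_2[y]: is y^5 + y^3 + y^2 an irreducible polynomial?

Write f(y) = y^5 + y^3 + y^2.
Check for roots in F_2: f(0) = 0 → root; f(1) = 1.
f(0) = 0, so (y) divides f(y); f is reducible.

No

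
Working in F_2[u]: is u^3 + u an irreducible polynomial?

No

Write m(u) = u^3 + u.
Check for roots in F_2: m(0) = 0 → root; m(1) = 0 → root.
m(0) = 0, so (u) divides m(u); m is reducible.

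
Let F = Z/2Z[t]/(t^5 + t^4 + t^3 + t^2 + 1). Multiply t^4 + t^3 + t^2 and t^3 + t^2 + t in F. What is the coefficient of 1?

1

Multiply in Z/2Z[t]: (t^4 + t^3 + t^2)·(t^3 + t^2 + t) = t^7 + t^5 + t^3.
Reduce using t^5 ≡ t^4 + t^3 + t^2 + 1 (mod t^5 + t^4 + t^3 + t^2 + 1).
Reduced: t^4 + t^3 + t + 1.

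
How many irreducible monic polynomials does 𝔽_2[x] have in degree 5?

The number of monic irreducibles of degree 5 over GF(2) is (1/5)·Σ_{d∣5} μ(5/d) 2^d.
Divisors of 5: 1, 5; μ(5/d) for each: -1, 1.
Σ = − 2^1 + 2^5 = 30.
N = 30/5 = 6.

6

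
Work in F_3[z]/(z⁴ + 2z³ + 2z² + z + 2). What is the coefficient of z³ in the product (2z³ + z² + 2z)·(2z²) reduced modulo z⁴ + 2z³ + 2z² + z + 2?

2

Multiply in F_3[z]: (2z³ + z² + 2z)·(2z²) = z⁵ + 2z⁴ + z³.
Reduce using z⁴ ≡ z³ + z² + 2z + 1 (mod z⁴ + 2z³ + 2z² + z + 2).
Reduced: 2z³ + 2z² + z.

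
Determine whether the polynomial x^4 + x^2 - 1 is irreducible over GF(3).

Write P(x) = x^4 + x^2 - 1.
Check for roots in GF(3): P(0) = 2; P(1) = 1; P(2) = 1.
No roots, so no linear factors.
Monic irreducibles of degree 2 over GF(3): x^2 + 1, x^2 + x - 1, x^2 - x - 1.
None of them divide P (all give nonzero remainder).
No irreducible factor of degree ≤ 2 exists, so P is irreducible over GF(3).

Yes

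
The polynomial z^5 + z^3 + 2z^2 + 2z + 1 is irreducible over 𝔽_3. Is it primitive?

Write f(z) = z^5 + z^3 + 2z^2 + 2z + 1.
|GF(3^5)^×| = 3^5 − 1 = 242. Prime factorization: 242 = 2·11^2.
f is primitive ⇔ z has order 242 in GF(3)[z]/(f), i.e. z^(242/q) ≠ 1 for each prime q | 242.
z^(121) mod f = 2.
z^(22) mod f = z + 1.
None equal 1, so z has full order 242; f is primitive.

Yes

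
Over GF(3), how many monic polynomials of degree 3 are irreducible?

By the necklace-counting formula, N_3(3) = (1/3) Σ_{d|3} μ(3/d)·3^d.
Divisors of 3: 1, 3; μ(3/d) for each: -1, 1.
Σ = − 3^1 + 3^3 = 24.
N = 24/3 = 8.

8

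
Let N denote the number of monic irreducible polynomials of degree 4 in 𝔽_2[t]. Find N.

The number of monic irreducibles of degree 4 over GF(2) is (1/4)·Σ_{d∣4} μ(4/d) 2^d.
Divisors of 4: 1, 2, 4; μ(4/d) for each: 0, -1, 1.
Σ = − 2^2 + 2^4 = 12.
N = 12/4 = 3.

3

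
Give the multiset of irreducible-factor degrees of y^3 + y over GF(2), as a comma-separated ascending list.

1, 1, 1

Write h(y) = y^3 + y.
Roots in GF(2): h(0) = 0 → root; h(1) = 0 → root.
Linear factors from roots: (y), (y + 1).
Complete factorization: h(y) = (y)·(y + 1)^2.
Factor degrees with multiplicity: 1 + 1 + 1 = 3.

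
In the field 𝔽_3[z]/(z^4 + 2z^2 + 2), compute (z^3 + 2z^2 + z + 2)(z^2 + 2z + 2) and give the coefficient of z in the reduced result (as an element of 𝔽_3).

1

Multiply in 𝔽_3[z]: (z^3 + 2z^2 + z + 2)·(z^2 + 2z + 2) = z^5 + z^4 + z^3 + 2z^2 + 1.
Reduce using z^4 ≡ z^2 + 1 (mod z^4 + 2z^2 + 2).
Reduced: 2z^3 + z + 2.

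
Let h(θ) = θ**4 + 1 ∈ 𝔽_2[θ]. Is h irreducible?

Check for roots in 𝔽_2: h(0) = 1; h(1) = 0 → root.
h(1) = 0, so (θ − 1) divides h(θ); h is reducible.

No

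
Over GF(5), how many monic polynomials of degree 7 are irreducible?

11160

Gauss's count: N_{5}(7) = (1/7) Σ_{d|7} μ(7/d)·5^d.
Divisors of 7: 1, 7; μ(7/d) for each: -1, 1.
Σ = − 5^1 + 5^7 = 78120.
N = 78120/7 = 11160.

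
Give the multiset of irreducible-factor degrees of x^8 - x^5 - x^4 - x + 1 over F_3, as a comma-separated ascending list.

Write g(x) = x^8 - x^5 - x^4 - x + 1.
Roots in F_3: g(0) = 1; g(1) = 2; g(2) = 0 → root.
Linear factors from roots: (x + 1).
Complete factorization: g(x) = (x + 1)·(x^2 + x - 1)·(x^2 - x - 1)·(x^3 - x^2 + x + 1).
Factor degrees with multiplicity: 1 + 2 + 2 + 3 = 8.

1, 2, 2, 3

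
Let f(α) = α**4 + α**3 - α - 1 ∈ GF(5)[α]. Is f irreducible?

No

Check for roots in GF(5): f(0) = 4; f(1) = 0 → root; f(2) = 1; f(3) = 4; f(4) = 0 → root.
f(1) = 0, so (α − 1) divides f(α); f is reducible.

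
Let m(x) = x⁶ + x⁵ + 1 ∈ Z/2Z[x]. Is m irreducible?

Check for roots in Z/2Z: m(0) = 1; m(1) = 1.
No roots, so no linear factors.
Monic irreducibles of degree 2 over GF(2): x² + x + 1.
None of them divide m (all give nonzero remainder).
Monic irreducibles of degree 3 over GF(2): x³ + x + 1, x³ + x² + 1.
None of them divide m (all give nonzero remainder).
No irreducible factor of degree ≤ 3 exists, so m is irreducible over GF(2).

Yes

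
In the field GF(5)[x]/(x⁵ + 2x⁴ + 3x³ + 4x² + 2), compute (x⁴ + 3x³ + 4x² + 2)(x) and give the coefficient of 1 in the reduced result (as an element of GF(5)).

3

Multiply in GF(5)[x]: (x⁴ + 3x³ + 4x² + 2)·(x) = x⁵ + 3x⁴ + 4x³ + 2x.
Reduce using x⁵ ≡ 3x⁴ + 2x³ + x² + 3 (mod x⁵ + 2x⁴ + 3x³ + 4x² + 2).
Reduced: x⁴ + x³ + x² + 2x + 3.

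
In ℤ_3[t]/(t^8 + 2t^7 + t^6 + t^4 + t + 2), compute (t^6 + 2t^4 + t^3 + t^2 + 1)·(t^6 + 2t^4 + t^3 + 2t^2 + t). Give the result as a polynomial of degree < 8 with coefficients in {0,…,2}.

Multiply in ℤ_3[t]: (t^6 + 2t^4 + t^3 + t^2 + 1)·(t^6 + 2t^4 + t^3 + 2t^2 + t) = t^12 + t^10 + 2t^9 + t^8 + 2t^7 + 2t^6 + 2t^5 + 2t^4 + 2t^3 + 2t^2 + t.
Reduce using t^8 ≡ t^7 + 2t^6 + 2t^4 + 2t + 1 (mod t^8 + 2t^7 + t^6 + t^4 + t + 2).
Reduced: 2t^5 + t^4 + 2t^3 + t^2 + 2t + 1.

2t^5 + t^4 + 2t^3 + t^2 + 2t + 1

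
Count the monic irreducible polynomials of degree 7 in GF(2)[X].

The number of monic irreducibles of degree 7 over GF(2) is (1/7)·Σ_{d∣7} μ(7/d) 2^d.
Divisors of 7: 1, 7; μ(7/d) for each: -1, 1.
Σ = − 2^1 + 2^7 = 126.
N = 126/7 = 18.

18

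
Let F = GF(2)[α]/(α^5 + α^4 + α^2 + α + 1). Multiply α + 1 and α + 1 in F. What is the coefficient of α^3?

Multiply in GF(2)[α]: (α + 1)·(α + 1) = α^2 + 1.
Reduced: α^2 + 1.

0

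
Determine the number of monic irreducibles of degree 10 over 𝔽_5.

By the necklace-counting formula, N_5(10) = (1/10) Σ_{d|10} μ(10/d)·5^d.
Divisors of 10: 1, 2, 5, 10; μ(10/d) for each: 1, -1, -1, 1.
Σ = 5^1 − 5^2 − 5^5 + 5^10 = 9762480.
N = 9762480/10 = 976248.

976248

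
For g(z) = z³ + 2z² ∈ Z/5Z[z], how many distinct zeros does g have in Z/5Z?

2

Evaluate at each of the 5 elements of Z/5Z:
g(0) = 0 → root; g(1) = 3; g(2) = 1; g(3) = 0 → root; g(4) = 1.
Roots: {0, 3}.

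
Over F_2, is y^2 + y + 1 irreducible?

Yes

Write m(y) = y^2 + y + 1.
Check for roots in F_2: m(0) = 1; m(1) = 1.
No roots. A degree-2 polynomial over a field with no linear factor is irreducible.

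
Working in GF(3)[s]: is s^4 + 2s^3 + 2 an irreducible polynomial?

Yes

Write h(s) = s^4 + 2s^3 + 2.
Check for roots in GF(3): h(0) = 2; h(1) = 2; h(2) = 1.
No roots, so no linear factors.
Monic irreducibles of degree 2 over GF(3): s^2 + 1, s^2 + s + 2, s^2 + 2s + 2.
None of them divide h (all give nonzero remainder).
No irreducible factor of degree ≤ 2 exists, so h is irreducible over GF(3).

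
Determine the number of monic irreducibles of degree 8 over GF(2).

The number of monic irreducibles of degree 8 over GF(2) is (1/8)·Σ_{d∣8} μ(8/d) 2^d.
Divisors of 8: 1, 2, 4, 8; μ(8/d) for each: 0, 0, -1, 1.
Σ = − 2^4 + 2^8 = 240.
N = 240/8 = 30.

30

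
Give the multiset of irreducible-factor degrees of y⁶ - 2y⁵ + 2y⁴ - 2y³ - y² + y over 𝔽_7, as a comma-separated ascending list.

Write h(y) = y⁶ - 2y⁵ + 2y⁴ - 2y³ - y² + y.
Linear factors from roots: (y), (y - 2).
Complete factorization: h(y) = (y)·(y - 2)·(y² + y - 3)·(y² - y - 1).
Factor degrees with multiplicity: 1 + 1 + 2 + 2 = 6.

1, 1, 2, 2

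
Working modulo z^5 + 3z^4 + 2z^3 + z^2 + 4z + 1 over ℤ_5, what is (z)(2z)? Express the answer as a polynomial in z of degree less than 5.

Multiply in ℤ_5[z]: (z)·(2z) = 2z^2.
Reduced: 2z^2.

2z^2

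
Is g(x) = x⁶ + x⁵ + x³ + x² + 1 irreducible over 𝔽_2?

Yes

Check for roots in 𝔽_2: g(0) = 1; g(1) = 1.
No roots, so no linear factors.
Monic irreducibles of degree 2 over GF(2): x² + x + 1.
None of them divide g (all give nonzero remainder).
Monic irreducibles of degree 3 over GF(2): x³ + x + 1, x³ + x² + 1.
None of them divide g (all give nonzero remainder).
No irreducible factor of degree ≤ 3 exists, so g is irreducible over GF(2).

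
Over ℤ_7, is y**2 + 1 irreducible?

Yes

Write h(y) = y**2 + 1.
Check for roots in ℤ_7: h(0) = 1; h(1) = 2; h(2) = 5; h(3) = 3; h(4) = 3; h(5) = 5; h(6) = 2.
No roots. A degree-2 polynomial over a field with no linear factor is irreducible.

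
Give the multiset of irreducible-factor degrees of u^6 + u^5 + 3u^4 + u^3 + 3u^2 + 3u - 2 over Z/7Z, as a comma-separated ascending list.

Write h(u) = u^6 + u^5 + 3u^4 + u^3 + 3u^2 + 3u - 2.
Linear factors from roots: (u - 2), (u + 1).
Complete factorization: h(u) = (u + 1)·(u - 2)·(u^4 + 2u^3 - 2u + 1).
Factor degrees with multiplicity: 1 + 1 + 4 = 6.

1, 1, 4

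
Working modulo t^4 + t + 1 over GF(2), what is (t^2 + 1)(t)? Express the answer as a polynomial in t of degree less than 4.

Multiply in GF(2)[t]: (t^2 + 1)·(t) = t^3 + t.
Reduced: t^3 + t.

t^3 + t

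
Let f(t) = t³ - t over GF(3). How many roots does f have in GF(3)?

3

Evaluate at each of the 3 elements of GF(3):
f(0) = 0 → root; f(1) = 0 → root; f(2) = 0 → root.
Roots: {0, 1, 2}.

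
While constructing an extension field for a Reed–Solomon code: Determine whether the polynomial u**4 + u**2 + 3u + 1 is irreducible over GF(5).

No

Write f(u) = u**4 + u**2 + 3u + 1.
Check for roots in GF(5): f(0) = 1; f(1) = 1; f(2) = 2; f(3) = 0 → root; f(4) = 0 → root.
f(3) = 0, so (u − 3) divides f(u); f is reducible.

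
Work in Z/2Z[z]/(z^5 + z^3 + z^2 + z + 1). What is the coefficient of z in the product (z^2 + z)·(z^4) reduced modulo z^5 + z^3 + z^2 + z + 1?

0

Multiply in Z/2Z[z]: (z^2 + z)·(z^4) = z^6 + z^5.
Reduce using z^5 ≡ z^3 + z^2 + z + 1 (mod z^5 + z^3 + z^2 + z + 1).
Reduced: z^4 + 1.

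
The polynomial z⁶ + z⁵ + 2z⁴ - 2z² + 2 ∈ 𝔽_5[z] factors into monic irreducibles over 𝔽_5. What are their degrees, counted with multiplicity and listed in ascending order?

6

Write h(z) = z⁶ + z⁵ + 2z⁴ - 2z² + 2.
Roots in 𝔽_5: h(0) = 2; h(1) = 4; h(2) = 2; h(3) = 3; h(4) = 2.
Complete factorization: h(z) = (z⁶ + z⁵ + 2z⁴ - 2z² + 2).
Factor degrees with multiplicity: 6 = 6.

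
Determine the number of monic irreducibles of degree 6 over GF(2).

9

The number of monic irreducibles of degree 6 over GF(2) is (1/6)·Σ_{d∣6} μ(6/d) 2^d.
Divisors of 6: 1, 2, 3, 6; μ(6/d) for each: 1, -1, -1, 1.
Σ = 2^1 − 2^2 − 2^3 + 2^6 = 54.
N = 54/6 = 9.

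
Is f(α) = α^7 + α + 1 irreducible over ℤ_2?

Yes

Check for roots in ℤ_2: f(0) = 1; f(1) = 1.
No roots, so no linear factors.
Monic irreducibles of degree 2 over GF(2): α^2 + α + 1.
None of them divide f (all give nonzero remainder).
Monic irreducibles of degree 3 over GF(2): α^3 + α + 1, α^3 + α^2 + 1.
None of them divide f (all give nonzero remainder).
No irreducible factor of degree ≤ 3 exists, so f is irreducible over GF(2).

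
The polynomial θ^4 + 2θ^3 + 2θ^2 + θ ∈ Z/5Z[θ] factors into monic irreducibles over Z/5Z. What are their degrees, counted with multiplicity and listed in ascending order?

Write g(θ) = θ^4 + 2θ^3 + 2θ^2 + θ.
Roots in Z/5Z: g(0) = 0 → root; g(1) = 1; g(2) = 2; g(3) = 1; g(4) = 0 → root.
Linear factors from roots: (θ), (θ + 1).
Complete factorization: g(θ) = (θ)·(θ + 1)·(θ^2 + θ + 1).
Factor degrees with multiplicity: 1 + 1 + 2 = 4.

1, 1, 2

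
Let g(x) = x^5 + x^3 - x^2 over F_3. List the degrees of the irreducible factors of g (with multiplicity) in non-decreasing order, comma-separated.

Roots in F_3: g(0) = 0 → root; g(1) = 1; g(2) = 0 → root.
Linear factors from roots: (x), (x + 1).
Complete factorization: g(x) = (x + 1)·(x)^2·(x^2 - x - 1).
Factor degrees with multiplicity: 1 + 1 + 1 + 2 = 5.

1, 1, 1, 2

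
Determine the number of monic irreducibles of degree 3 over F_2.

2

Gauss's count: N_{2}(3) = (1/3) Σ_{d|3} μ(3/d)·2^d.
Divisors of 3: 1, 3; μ(3/d) for each: -1, 1.
Σ = − 2^1 + 2^3 = 6.
N = 6/3 = 2.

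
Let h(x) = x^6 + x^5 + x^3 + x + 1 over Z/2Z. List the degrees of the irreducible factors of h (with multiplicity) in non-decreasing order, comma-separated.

Roots in Z/2Z: h(0) = 1; h(1) = 1.
Complete factorization: h(x) = (x^2 + x + 1)^3.
Factor degrees with multiplicity: 2 + 2 + 2 = 6.

2, 2, 2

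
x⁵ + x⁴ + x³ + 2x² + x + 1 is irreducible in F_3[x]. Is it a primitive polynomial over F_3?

Yes

Write f(x) = x⁵ + x⁴ + x³ + 2x² + x + 1.
|GF(3^5)^×| = 3^5 − 1 = 242. Prime factorization: 242 = 2·11^2.
f is primitive ⇔ x has order 242 in GF(3)[x]/(f), i.e. x^(242/q) ≠ 1 for each prime q | 242.
x^(121) mod f = 2.
x^(22) mod f = x⁴ + 2x² + x + 1.
None equal 1, so x has full order 242; f is primitive.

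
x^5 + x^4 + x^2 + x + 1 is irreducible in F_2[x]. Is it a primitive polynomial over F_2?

Yes

Write f(x) = x^5 + x^4 + x^2 + x + 1.
|GF(2^5)^×| = 2^5 − 1 = 31. Prime factorization: 31 = 31.
f is primitive ⇔ x has order 31 in GF(2)[x]/(f), i.e. x^(31/q) ≠ 1 for each prime q | 31.
x^(1) mod f = x.
None equal 1, so x has full order 31; f is primitive.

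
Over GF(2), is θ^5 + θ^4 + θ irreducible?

Write P(θ) = θ^5 + θ^4 + θ.
Check for roots in GF(2): P(0) = 0 → root; P(1) = 1.
P(0) = 0, so (θ) divides P(θ); P is reducible.

No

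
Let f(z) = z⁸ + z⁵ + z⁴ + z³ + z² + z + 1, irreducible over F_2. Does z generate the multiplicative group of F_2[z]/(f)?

|GF(2^8)^×| = 2^8 − 1 = 255. Prime factorization: 255 = 3·5·17.
f is primitive ⇔ z has order 255 in GF(2)[z]/(f), i.e. z^(255/q) ≠ 1 for each prime q | 255.
z^(85) mod f = 1
z^(51) mod f = z⁷ + z⁵ + z³ + z² + z + 1.
z^(15) mod f = z⁶ + z³ + z + 1.
Since z^(85) = 1, the order of z divides 85 < 255; not primitive.

No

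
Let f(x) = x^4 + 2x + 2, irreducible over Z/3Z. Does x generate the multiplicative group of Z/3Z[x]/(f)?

|GF(3^4)^×| = 3^4 − 1 = 80. Prime factorization: 80 = 2^4·5.
f is primitive ⇔ x has order 80 in GF(3)[x]/(f), i.e. x^(80/q) ≠ 1 for each prime q | 80.
x^(40) mod f = 2.
x^(16) mod f = x^3 + 2x + 2.
None equal 1, so x has full order 80; f is primitive.

Yes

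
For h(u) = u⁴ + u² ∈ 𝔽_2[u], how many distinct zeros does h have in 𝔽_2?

2

Evaluate at each of the 2 elements of 𝔽_2:
h(0) = 0 → root; h(1) = 0 → root.
Roots: {0, 1}.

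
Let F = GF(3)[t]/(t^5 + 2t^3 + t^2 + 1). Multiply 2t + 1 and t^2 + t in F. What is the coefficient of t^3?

2

Multiply in GF(3)[t]: (2t + 1)·(t^2 + t) = 2t^3 + t.
Reduced: 2t^3 + t.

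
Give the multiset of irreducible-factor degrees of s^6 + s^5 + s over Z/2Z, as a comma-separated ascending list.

Write f(s) = s^6 + s^5 + s.
Roots in Z/2Z: f(0) = 0 → root; f(1) = 1.
Linear factors from roots: (s).
Complete factorization: f(s) = (s)·(s^2 + s + 1)·(s^3 + s + 1).
Factor degrees with multiplicity: 1 + 2 + 3 = 6.

1, 2, 3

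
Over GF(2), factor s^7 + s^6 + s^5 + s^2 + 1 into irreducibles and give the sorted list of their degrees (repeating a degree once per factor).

Write h(s) = s^7 + s^6 + s^5 + s^2 + 1.
Roots in GF(2): h(0) = 1; h(1) = 1.
Complete factorization: h(s) = (s^7 + s^6 + s^5 + s^2 + 1).
Factor degrees with multiplicity: 7 = 7.

7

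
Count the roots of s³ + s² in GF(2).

Write g(s) = s³ + s².
Evaluate at each of the 2 elements of GF(2):
g(0) = 0 → root; g(1) = 0 → root.
Roots: {0, 1}.

2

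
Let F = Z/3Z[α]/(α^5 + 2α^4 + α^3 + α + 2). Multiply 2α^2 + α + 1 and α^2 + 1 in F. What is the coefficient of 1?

Multiply in Z/3Z[α]: (2α^2 + α + 1)·(α^2 + 1) = 2α^4 + α^3 + α + 1.
Reduced: 2α^4 + α^3 + α + 1.

1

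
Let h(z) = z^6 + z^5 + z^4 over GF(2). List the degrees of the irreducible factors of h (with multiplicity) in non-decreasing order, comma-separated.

Roots in GF(2): h(0) = 0 → root; h(1) = 1.
Linear factors from roots: (z).
Complete factorization: h(z) = (z)^4·(z^2 + z + 1).
Factor degrees with multiplicity: 1 + 1 + 1 + 1 + 2 = 6.

1, 1, 1, 1, 2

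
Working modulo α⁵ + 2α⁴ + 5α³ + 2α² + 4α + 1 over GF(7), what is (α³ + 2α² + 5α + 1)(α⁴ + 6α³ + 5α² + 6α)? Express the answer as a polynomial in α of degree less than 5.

5α^4 + 2α^3 + α + 2

Multiply in GF(7)[α]: (α³ + 2α² + 5α + 1)·(α⁴ + 6α³ + 5α² + 6α) = α⁷ + α⁶ + α⁵ + 5α⁴ + α³ + 6α.
Reduce using α⁵ ≡ 5α⁴ + 2α³ + 5α² + 3α + 6 (mod α⁵ + 2α⁴ + 5α³ + 2α² + 4α + 1).
Reduced: 5α⁴ + 2α³ + α + 2.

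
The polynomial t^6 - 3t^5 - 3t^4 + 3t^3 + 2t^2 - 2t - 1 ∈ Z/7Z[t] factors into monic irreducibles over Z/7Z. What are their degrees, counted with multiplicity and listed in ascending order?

Write h(t) = t^6 - 3t^5 - 3t^4 + 3t^3 + 2t^2 - 2t - 1.
Complete factorization: h(t) = (t^6 - 3t^5 - 3t^4 + 3t^3 + 2t^2 - 2t - 1).
Factor degrees with multiplicity: 6 = 6.

6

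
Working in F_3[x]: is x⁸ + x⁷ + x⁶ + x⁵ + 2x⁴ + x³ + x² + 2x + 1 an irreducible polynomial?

Yes

Write P(x) = x⁸ + x⁷ + x⁶ + x⁵ + 2x⁴ + x³ + x² + 2x + 1.
Check for roots in F_3: P(0) = 1; P(1) = 2; P(2) = 1.
No roots, so no linear factors.
Monic irreducibles of degree 2 over GF(3): x² + 1, x² + x + 2, x² + 2x + 2.
None of them divide P (all give nonzero remainder).
Degree-3 irreducible divisors: test the 8 monic irreducibles of degree 3 over GF(3).
None of them divide P (all give nonzero remainder).
Degree-4 irreducible divisors: test the 18 monic irreducibles of degree 4 over GF(3).
None of them divide P (all give nonzero remainder).
No irreducible factor of degree ≤ 4 exists, so P is irreducible over GF(3).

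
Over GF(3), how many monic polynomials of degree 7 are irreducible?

312

The number of monic irreducibles of degree 7 over GF(3) is (1/7)·Σ_{d∣7} μ(7/d) 3^d.
Divisors of 7: 1, 7; μ(7/d) for each: -1, 1.
Σ = − 3^1 + 3^7 = 2184.
N = 2184/7 = 312.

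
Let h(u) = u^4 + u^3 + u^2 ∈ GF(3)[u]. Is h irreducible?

No

Check for roots in GF(3): h(0) = 0 → root; h(1) = 0 → root; h(2) = 1.
h(0) = 0, so (u) divides h(u); h is reducible.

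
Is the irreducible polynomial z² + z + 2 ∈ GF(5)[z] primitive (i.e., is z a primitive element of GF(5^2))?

Write f(z) = z² + z + 2.
|GF(5^2)^×| = 5^2 − 1 = 24. Prime factorization: 24 = 2^3·3.
f is primitive ⇔ z has order 24 in GF(5)[z]/(f), i.e. z^(24/q) ≠ 1 for each prime q | 24.
z^(12) mod f = 4.
z^(8) mod f = 3z + 1.
None equal 1, so z has full order 24; f is primitive.

Yes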